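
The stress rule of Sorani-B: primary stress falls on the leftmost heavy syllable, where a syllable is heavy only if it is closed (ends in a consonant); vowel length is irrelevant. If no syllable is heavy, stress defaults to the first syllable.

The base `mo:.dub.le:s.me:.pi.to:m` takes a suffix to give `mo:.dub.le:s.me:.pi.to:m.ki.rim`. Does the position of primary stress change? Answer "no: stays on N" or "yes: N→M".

Base `mo:.dub.le:s.me:.pi.to:m` (6 syllables):
  Weights: 1 mo: L, 2 dub H, 3 le:s H, 4 me: L, 5 pi L, 6 to:m H.
  Heavy syllables in the domain: 2, 3, 6. The leftmost is syllable 2 (dub).
  → primary stress on syllable 2.
Suffixed `mo:.dub.le:s.me:.pi.to:m.ki.rim` (8 syllables):
  Weights: 1 mo: L, 2 dub H, 3 le:s H, 4 me: L, 5 pi L, 6 to:m H, 7 ki L, 8 rim H.
  Heavy syllables in the domain: 2, 3, 6, 8. The leftmost is syllable 2 (dub).
  → primary stress on syllable 2.

no: stays on 2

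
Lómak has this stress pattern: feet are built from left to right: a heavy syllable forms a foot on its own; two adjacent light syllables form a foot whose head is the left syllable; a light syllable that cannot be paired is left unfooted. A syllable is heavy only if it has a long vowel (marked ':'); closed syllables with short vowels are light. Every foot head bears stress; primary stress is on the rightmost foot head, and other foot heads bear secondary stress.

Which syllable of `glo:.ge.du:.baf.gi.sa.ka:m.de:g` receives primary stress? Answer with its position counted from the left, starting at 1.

8

Weights: 1 glo: H, 2 ge L, 3 du: H, 4 baf L, 5 gi L, 6 sa L, 7 ka:m H, 8 de:g H.
Parse left to right (heavy = foot alone; LL = one foot; stranded L unfooted): (ˈglo:) ge (ˈdu:) (ˈbaf.gi) sa (ˈka:m) (ˈde:g).
Foot heads: 1, 3, 4, 7, 8.
Primary stress on the rightmost head = syllable 8.
Primary stress: syllable 8 → glo:.ge.du:.baf.gi.sa.ka:m.ˈde:g.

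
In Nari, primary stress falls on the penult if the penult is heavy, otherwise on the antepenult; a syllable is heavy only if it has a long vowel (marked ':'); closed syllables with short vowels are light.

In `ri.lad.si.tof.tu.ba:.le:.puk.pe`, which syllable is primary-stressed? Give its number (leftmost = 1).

Weights: 7 le: H, 8 puk L, 9 pe L.
The penult (syllable 8, puk) is light, so stress falls on the antepenult (syllable 7, le:).
Primary stress: syllable 7 → ri.lad.si.tof.tu.ba:.ˈle:.puk.pe.

7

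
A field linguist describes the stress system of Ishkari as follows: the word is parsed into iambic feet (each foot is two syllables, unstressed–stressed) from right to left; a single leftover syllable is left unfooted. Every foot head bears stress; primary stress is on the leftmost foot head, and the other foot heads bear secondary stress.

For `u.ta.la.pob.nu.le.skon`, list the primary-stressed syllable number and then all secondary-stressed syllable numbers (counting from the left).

primary 3, secondary 5, 7

Parse right to left into iambic (σˈσ) feet: u (ta.ˈla) (pob.ˈnu) (le.ˈskon). Syllable 1 is left unfooted.
Foot heads (stressed positions): 3, 5, 7.
End Rule Leftmost: primary stress on the leftmost head = syllable 3.
Secondary stress on 5, 7: u.ta.ˈla.pob.ˌnu.le.ˌskon.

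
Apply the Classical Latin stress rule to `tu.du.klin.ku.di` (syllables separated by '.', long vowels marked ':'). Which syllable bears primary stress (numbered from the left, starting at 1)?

Classical Latin: stress the penult if heavy (long vowel or closed), else the antepenult.
Weights: 3 klin H, 4 ku L, 5 di L.
The penult (syllable 4, ku) is light, so stress falls on the antepenult (syllable 3, klin).
Stress on syllable 3: tu.du.ˈklin.ku.di.

3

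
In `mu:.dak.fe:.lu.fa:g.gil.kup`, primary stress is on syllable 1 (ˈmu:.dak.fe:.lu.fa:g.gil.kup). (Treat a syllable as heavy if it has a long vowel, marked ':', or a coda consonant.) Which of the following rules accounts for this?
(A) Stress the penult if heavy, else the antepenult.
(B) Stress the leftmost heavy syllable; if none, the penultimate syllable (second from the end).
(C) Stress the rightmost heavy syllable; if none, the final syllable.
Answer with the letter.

B

Rule A → syllable 6 (observed: 1).
Rule B → syllable 1 ✓.
Rule C → syllable 7 (observed: 1).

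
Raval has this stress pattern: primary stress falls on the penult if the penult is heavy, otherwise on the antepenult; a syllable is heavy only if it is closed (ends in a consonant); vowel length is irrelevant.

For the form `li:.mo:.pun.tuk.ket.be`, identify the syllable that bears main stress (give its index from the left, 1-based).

5

Weights: 4 tuk H, 5 ket H, 6 be L.
The penult (syllable 5, ket) is heavy, so it takes stress.
Primary stress: syllable 5 → li:.mo:.pun.tuk.ˈket.be.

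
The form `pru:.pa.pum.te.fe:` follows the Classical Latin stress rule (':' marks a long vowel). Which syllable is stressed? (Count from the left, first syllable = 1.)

3

Classical Latin: stress the penult if heavy (long vowel or closed), else the antepenult.
Weights: 3 pum H, 4 te L, 5 fe: H.
The penult (syllable 4, te) is light, so stress falls on the antepenult (syllable 3, pum).
Stress on syllable 3: pru:.pa.ˈpum.te.fe:.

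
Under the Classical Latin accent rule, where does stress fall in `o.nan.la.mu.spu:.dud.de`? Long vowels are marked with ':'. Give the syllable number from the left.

6

Classical Latin: stress the penult if heavy (long vowel or closed), else the antepenult.
Weights: 5 spu: H, 6 dud H, 7 de L.
The penult (syllable 6, dud) is heavy, so it takes stress.
Stress on syllable 6: o.nan.la.mu.spu:.ˈdud.de.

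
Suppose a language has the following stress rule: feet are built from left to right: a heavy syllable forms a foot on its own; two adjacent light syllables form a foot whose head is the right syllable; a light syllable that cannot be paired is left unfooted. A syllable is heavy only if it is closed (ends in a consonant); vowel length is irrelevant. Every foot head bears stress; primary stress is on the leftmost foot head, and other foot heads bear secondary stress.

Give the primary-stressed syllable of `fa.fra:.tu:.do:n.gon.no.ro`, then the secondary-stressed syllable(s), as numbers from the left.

Weights: 1 fa L, 2 fra: L, 3 tu: L, 4 do:n H, 5 gon H, 6 no L, 7 ro L.
Parse left to right (heavy = foot alone; LL = one foot; stranded L unfooted): (fa.ˈfra:) tu: (ˈdo:n) (ˈgon) (no.ˈro).
Foot heads: 2, 4, 5, 7.
Primary stress on the leftmost head = syllable 2.
Secondary stress on 4, 5, 7: fa.ˈfra:.tu:.ˌdo:n.ˌgon.no.ˌro.

primary 2, secondary 4, 5, 7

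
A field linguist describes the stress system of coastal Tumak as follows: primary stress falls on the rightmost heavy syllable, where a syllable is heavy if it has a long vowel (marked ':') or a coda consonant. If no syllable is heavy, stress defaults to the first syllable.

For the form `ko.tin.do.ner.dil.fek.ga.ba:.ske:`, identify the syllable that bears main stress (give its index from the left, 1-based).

9

Weights: 1 ko L, 2 tin H, 3 do L, 4 ner H, 5 dil H, 6 fek H, 7 ga L, 8 ba: H, 9 ske: H.
Heavy syllables in the domain: 2, 4, 5, 6, 8, 9. The rightmost is syllable 9 (ske:).
Primary stress: syllable 9 → ko.tin.do.ner.dil.fek.ga.ba:.ˈske:.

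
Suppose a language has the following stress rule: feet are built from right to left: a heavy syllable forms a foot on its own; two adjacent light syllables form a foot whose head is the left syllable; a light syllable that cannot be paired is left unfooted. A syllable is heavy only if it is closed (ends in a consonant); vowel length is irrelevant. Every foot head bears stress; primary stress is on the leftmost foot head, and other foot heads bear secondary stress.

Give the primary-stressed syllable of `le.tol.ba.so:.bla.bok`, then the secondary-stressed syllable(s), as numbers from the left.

primary 2, secondary 4, 6

Weights: 1 le L, 2 tol H, 3 ba L, 4 so: L, 5 bla L, 6 bok H.
Parse right to left (heavy = foot alone; LL = one foot; stranded L unfooted): le (ˈtol) ba (ˈso:.bla) (ˈbok).
Foot heads: 2, 4, 6.
Primary stress on the leftmost head = syllable 2.
Secondary stress on 4, 6: le.ˈtol.ba.ˌso:.bla.ˌbok.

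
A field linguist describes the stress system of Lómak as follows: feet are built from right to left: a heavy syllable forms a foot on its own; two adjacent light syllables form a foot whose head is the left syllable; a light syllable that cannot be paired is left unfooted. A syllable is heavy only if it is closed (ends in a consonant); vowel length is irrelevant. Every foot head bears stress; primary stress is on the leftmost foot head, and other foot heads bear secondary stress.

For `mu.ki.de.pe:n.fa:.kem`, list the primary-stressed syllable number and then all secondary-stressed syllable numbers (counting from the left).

Weights: 1 mu L, 2 ki L, 3 de L, 4 pe:n H, 5 fa: L, 6 kem H.
Parse right to left (heavy = foot alone; LL = one foot; stranded L unfooted): mu (ˈki.de) (ˈpe:n) fa: (ˈkem).
Foot heads: 2, 4, 6.
Primary stress on the leftmost head = syllable 2.
Secondary stress on 4, 6: mu.ˈki.de.ˌpe:n.fa:.ˌkem.

primary 2, secondary 4, 6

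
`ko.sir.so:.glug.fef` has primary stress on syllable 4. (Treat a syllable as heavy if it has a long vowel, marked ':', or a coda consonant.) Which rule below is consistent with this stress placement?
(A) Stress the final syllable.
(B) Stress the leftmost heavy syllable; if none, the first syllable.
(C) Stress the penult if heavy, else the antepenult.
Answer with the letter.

Rule A → syllable 5 (observed: 4).
Rule B → syllable 2 (observed: 4).
Rule C → syllable 4 ✓.

C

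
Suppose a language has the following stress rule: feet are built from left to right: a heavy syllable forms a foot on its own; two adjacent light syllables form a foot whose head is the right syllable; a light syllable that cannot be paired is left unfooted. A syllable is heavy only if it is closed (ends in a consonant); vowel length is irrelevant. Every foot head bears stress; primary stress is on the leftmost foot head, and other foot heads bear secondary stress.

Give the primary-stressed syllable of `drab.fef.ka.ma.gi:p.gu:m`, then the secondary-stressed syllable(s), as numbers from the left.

primary 1, secondary 2, 4, 5, 6

Weights: 1 drab H, 2 fef H, 3 ka L, 4 ma L, 5 gi:p H, 6 gu:m H.
Parse left to right (heavy = foot alone; LL = one foot; stranded L unfooted): (ˈdrab) (ˈfef) (ka.ˈma) (ˈgi:p) (ˈgu:m).
Foot heads: 1, 2, 4, 5, 6.
Primary stress on the leftmost head = syllable 1.
Secondary stress on 2, 4, 5, 6: ˈdrab.ˌfef.ka.ˌma.ˌgi:p.ˌgu:m.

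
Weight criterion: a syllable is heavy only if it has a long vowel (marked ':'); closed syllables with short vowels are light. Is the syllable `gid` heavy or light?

light

`gid`: short vowel, closed (coda /d/). Short vowel → light.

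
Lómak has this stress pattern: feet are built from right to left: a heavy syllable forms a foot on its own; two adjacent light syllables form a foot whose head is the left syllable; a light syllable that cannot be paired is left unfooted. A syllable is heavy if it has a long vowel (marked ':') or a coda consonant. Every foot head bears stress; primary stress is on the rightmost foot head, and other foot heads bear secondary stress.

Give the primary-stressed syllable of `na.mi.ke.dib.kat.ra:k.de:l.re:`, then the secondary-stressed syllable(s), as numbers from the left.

primary 8, secondary 2, 4, 5, 6, 7

Weights: 1 na L, 2 mi L, 3 ke L, 4 dib H, 5 kat H, 6 ra:k H, 7 de:l H, 8 re: H.
Parse right to left (heavy = foot alone; LL = one foot; stranded L unfooted): na (ˈmi.ke) (ˈdib) (ˈkat) (ˈra:k) (ˈde:l) (ˈre:).
Foot heads: 2, 4, 5, 6, 7, 8.
Primary stress on the rightmost head = syllable 8.
Secondary stress on 2, 4, 5, 6, 7: na.ˌmi.ke.ˌdib.ˌkat.ˌra:k.ˌde:l.ˈre:.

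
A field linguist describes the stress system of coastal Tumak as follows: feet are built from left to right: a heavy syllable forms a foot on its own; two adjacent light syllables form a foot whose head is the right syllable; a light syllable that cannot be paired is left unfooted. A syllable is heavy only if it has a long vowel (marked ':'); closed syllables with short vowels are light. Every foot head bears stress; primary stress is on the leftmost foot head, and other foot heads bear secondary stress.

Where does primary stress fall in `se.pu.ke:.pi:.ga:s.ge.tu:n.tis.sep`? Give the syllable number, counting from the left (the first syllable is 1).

Weights: 1 se L, 2 pu L, 3 ke: H, 4 pi: H, 5 ga:s H, 6 ge L, 7 tu:n H, 8 tis L, 9 sep L.
Parse left to right (heavy = foot alone; LL = one foot; stranded L unfooted): (se.ˈpu) (ˈke:) (ˈpi:) (ˈga:s) ge (ˈtu:n) (tis.ˈsep).
Foot heads: 2, 3, 4, 5, 7, 9.
Primary stress on the leftmost head = syllable 2.
Primary stress: syllable 2 → se.ˈpu.ke:.pi:.ga:s.ge.tu:n.tis.sep.

2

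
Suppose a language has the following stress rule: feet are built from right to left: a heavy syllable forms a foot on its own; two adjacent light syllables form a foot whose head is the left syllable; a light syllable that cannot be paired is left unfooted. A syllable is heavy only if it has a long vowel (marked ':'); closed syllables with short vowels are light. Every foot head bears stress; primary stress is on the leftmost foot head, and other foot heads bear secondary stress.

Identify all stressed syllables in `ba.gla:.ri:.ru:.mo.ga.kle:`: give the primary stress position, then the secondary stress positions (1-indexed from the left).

Weights: 1 ba L, 2 gla: H, 3 ri: H, 4 ru: H, 5 mo L, 6 ga L, 7 kle: H.
Parse right to left (heavy = foot alone; LL = one foot; stranded L unfooted): ba (ˈgla:) (ˈri:) (ˈru:) (ˈmo.ga) (ˈkle:).
Foot heads: 2, 3, 4, 5, 7.
Primary stress on the leftmost head = syllable 2.
Secondary stress on 3, 4, 5, 7: ba.ˈgla:.ˌri:.ˌru:.ˌmo.ga.ˌkle:.

primary 2, secondary 3, 4, 5, 7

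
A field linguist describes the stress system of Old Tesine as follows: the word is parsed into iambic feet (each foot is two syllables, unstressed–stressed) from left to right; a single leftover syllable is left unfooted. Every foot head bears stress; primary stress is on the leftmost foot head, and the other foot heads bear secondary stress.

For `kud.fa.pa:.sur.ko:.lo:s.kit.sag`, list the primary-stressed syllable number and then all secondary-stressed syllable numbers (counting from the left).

Parse left to right into iambic (σˈσ) feet: (kud.ˈfa) (pa:.ˈsur) (ko:.ˈlo:s) (kit.ˈsag).
Foot heads (stressed positions): 2, 4, 6, 8.
End Rule Leftmost: primary stress on the leftmost head = syllable 2.
Secondary stress on 4, 6, 8: kud.ˈfa.pa:.ˌsur.ko:.ˌlo:s.kit.ˌsag.

primary 2, secondary 4, 6, 8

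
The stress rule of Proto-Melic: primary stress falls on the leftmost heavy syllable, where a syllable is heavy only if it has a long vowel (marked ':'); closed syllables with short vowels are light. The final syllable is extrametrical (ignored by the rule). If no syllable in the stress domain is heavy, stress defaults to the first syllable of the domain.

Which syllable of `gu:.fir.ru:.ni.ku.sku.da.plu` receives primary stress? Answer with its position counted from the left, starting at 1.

1

The final syllable (8, plu) is extrametrical; the stress domain is syllables 1–7.
Weights: 1 gu: H, 2 fir L, 3 ru: H, 4 ni L, 5 ku L, 6 sku L, 7 da L.
Heavy syllables in the domain: 1, 3. The leftmost is syllable 1 (gu:).
Primary stress: syllable 1 → ˈgu:.fir.ru:.ni.ku.sku.da.plu.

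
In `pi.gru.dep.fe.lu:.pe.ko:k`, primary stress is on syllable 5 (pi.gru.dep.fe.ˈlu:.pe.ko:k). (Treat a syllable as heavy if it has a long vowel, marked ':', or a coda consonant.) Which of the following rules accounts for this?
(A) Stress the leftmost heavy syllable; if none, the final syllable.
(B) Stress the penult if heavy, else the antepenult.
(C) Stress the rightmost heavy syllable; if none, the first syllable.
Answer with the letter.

B

Rule A → syllable 3 (observed: 5).
Rule B → syllable 5 ✓.
Rule C → syllable 7 (observed: 5).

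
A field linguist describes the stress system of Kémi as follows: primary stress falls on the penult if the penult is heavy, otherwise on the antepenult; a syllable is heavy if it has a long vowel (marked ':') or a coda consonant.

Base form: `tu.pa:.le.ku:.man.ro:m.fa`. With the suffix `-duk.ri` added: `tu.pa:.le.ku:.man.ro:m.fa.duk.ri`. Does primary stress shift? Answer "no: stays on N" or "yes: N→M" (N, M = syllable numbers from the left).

yes: 6→8

Base `tu.pa:.le.ku:.man.ro:m.fa` (7 syllables):
  Weights: 5 man H, 6 ro:m H, 7 fa L.
  The penult (syllable 6, ro:m) is heavy, so it takes stress.
  → primary stress on syllable 6.
Suffixed `tu.pa:.le.ku:.man.ro:m.fa.duk.ri` (9 syllables):
  Weights: 7 fa L, 8 duk H, 9 ri L.
  The penult (syllable 8, duk) is heavy, so it takes stress.
  → primary stress on syllable 8.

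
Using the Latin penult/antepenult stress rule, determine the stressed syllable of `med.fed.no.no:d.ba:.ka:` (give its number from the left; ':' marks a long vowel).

5

Classical Latin: stress the penult if heavy (long vowel or closed), else the antepenult.
Weights: 4 no:d H, 5 ba: H, 6 ka: H.
The penult (syllable 5, ba:) is heavy, so it takes stress.
Stress on syllable 5: med.fed.no.no:d.ˈba:.ka:.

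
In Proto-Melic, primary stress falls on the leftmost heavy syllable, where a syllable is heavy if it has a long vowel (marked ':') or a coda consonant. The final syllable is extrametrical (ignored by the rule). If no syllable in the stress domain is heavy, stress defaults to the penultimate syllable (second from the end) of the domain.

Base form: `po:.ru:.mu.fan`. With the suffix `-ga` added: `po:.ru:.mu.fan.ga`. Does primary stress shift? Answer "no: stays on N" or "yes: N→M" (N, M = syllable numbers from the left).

no: stays on 1

Base `po:.ru:.mu.fan` (4 syllables):
  The final syllable (4, fan) is extrametrical; the stress domain is syllables 1–3.
  Weights: 1 po: H, 2 ru: H, 3 mu L.
  Heavy syllables in the domain: 1, 2. The leftmost is syllable 1 (po:).
  → primary stress on syllable 1.
Suffixed `po:.ru:.mu.fan.ga` (5 syllables):
  The final syllable (5, ga) is extrametrical; the stress domain is syllables 1–4.
  Weights: 1 po: H, 2 ru: H, 3 mu L, 4 fan H.
  Heavy syllables in the domain: 1, 2, 4. The leftmost is syllable 1 (po:).
  → primary stress on syllable 1.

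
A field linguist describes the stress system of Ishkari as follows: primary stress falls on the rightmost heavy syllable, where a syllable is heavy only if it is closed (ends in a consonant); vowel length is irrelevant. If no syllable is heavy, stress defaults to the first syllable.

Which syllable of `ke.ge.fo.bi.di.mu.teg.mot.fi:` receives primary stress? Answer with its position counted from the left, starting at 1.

8

Weights: 1 ke L, 2 ge L, 3 fo L, 4 bi L, 5 di L, 6 mu L, 7 teg H, 8 mot H, 9 fi: L.
Heavy syllables in the domain: 7, 8. The rightmost is syllable 8 (mot).
Primary stress: syllable 8 → ke.ge.fo.bi.di.mu.teg.ˈmot.fi:.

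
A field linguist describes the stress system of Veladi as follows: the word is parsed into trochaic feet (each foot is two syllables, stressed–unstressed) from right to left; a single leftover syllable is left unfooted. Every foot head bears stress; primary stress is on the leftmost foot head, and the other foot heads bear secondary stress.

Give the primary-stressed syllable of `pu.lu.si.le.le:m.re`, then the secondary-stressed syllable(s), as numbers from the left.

Parse right to left into trochaic (ˈσσ) feet: (ˈpu.lu) (ˈsi.le) (ˈle:m.re).
Foot heads (stressed positions): 1, 3, 5.
End Rule Leftmost: primary stress on the leftmost head = syllable 1.
Secondary stress on 3, 5: ˈpu.lu.ˌsi.le.ˌle:m.re.

primary 1, secondary 3, 5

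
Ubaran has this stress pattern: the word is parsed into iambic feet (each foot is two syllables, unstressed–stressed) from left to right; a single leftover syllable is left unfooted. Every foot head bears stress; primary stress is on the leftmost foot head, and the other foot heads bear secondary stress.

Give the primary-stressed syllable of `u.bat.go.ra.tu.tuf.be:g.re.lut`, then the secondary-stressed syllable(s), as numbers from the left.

Parse left to right into iambic (σˈσ) feet: (u.ˈbat) (go.ˈra) (tu.ˈtuf) (be:g.ˈre) lut. Syllable 9 is left unfooted.
Foot heads (stressed positions): 2, 4, 6, 8.
End Rule Leftmost: primary stress on the leftmost head = syllable 2.
Secondary stress on 4, 6, 8: u.ˈbat.go.ˌra.tu.ˌtuf.be:g.ˌre.lut.

primary 2, secondary 4, 6, 8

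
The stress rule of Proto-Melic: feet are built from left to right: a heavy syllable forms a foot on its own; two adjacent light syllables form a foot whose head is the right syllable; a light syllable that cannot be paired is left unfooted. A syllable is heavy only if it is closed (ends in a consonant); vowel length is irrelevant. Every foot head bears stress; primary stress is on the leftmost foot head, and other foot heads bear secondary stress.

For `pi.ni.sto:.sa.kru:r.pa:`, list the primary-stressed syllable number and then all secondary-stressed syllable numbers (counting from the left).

primary 2, secondary 4, 5

Weights: 1 pi L, 2 ni L, 3 sto: L, 4 sa L, 5 kru:r H, 6 pa: L.
Parse left to right (heavy = foot alone; LL = one foot; stranded L unfooted): (pi.ˈni) (sto:.ˈsa) (ˈkru:r) pa:.
Foot heads: 2, 4, 5.
Primary stress on the leftmost head = syllable 2.
Secondary stress on 4, 5: pi.ˈni.sto:.ˌsa.ˌkru:r.pa:.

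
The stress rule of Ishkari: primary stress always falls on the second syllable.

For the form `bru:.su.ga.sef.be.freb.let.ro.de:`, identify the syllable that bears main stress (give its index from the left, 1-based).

2

The word has 9 syllables; the second syllable is syllable 2 (su).
Primary stress: syllable 2 → bru:.ˈsu.ga.sef.be.freb.let.ro.de:.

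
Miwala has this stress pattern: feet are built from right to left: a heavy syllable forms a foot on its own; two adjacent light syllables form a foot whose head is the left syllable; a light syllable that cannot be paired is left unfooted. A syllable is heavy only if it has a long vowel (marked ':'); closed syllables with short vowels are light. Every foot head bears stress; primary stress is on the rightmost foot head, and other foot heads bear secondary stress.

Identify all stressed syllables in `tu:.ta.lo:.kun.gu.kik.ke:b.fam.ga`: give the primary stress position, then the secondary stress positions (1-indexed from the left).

primary 8, secondary 1, 3, 5, 7

Weights: 1 tu: H, 2 ta L, 3 lo: H, 4 kun L, 5 gu L, 6 kik L, 7 ke:b H, 8 fam L, 9 ga L.
Parse right to left (heavy = foot alone; LL = one foot; stranded L unfooted): (ˈtu:) ta (ˈlo:) kun (ˈgu.kik) (ˈke:b) (ˈfam.ga).
Foot heads: 1, 3, 5, 7, 8.
Primary stress on the rightmost head = syllable 8.
Secondary stress on 1, 3, 5, 7: ˌtu:.ta.ˌlo:.kun.ˌgu.kik.ˌke:b.ˈfam.ga.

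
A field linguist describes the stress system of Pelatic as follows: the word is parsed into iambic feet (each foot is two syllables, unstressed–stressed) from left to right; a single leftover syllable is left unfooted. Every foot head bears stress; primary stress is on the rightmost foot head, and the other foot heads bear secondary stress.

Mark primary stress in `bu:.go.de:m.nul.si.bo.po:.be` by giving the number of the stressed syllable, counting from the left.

Parse left to right into iambic (σˈσ) feet: (bu:.ˈgo) (de:m.ˈnul) (si.ˈbo) (po:.ˈbe).
Foot heads (stressed positions): 2, 4, 6, 8.
End Rule Rightmost: primary stress on the rightmost head = syllable 8.
Primary stress: syllable 8 → bu:.go.de:m.nul.si.bo.po:.ˈbe.

8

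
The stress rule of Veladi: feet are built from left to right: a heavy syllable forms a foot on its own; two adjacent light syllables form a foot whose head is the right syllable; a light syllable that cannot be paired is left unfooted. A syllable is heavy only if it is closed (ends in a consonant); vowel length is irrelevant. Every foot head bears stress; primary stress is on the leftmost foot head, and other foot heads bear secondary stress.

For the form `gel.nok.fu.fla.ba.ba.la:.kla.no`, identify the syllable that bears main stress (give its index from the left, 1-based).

Weights: 1 gel H, 2 nok H, 3 fu L, 4 fla L, 5 ba L, 6 ba L, 7 la: L, 8 kla L, 9 no L.
Parse left to right (heavy = foot alone; LL = one foot; stranded L unfooted): (ˈgel) (ˈnok) (fu.ˈfla) (ba.ˈba) (la:.ˈkla) no.
Foot heads: 1, 2, 4, 6, 8.
Primary stress on the leftmost head = syllable 1.
Primary stress: syllable 1 → ˈgel.nok.fu.fla.ba.ba.la:.kla.no.

1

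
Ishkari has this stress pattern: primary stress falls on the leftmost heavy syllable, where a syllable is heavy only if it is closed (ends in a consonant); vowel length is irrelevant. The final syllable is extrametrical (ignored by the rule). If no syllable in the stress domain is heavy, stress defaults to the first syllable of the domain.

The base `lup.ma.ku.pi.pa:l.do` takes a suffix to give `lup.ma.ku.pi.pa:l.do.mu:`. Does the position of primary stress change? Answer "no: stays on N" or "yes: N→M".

Base `lup.ma.ku.pi.pa:l.do` (6 syllables):
  The final syllable (6, do) is extrametrical; the stress domain is syllables 1–5.
  Weights: 1 lup H, 2 ma L, 3 ku L, 4 pi L, 5 pa:l H.
  Heavy syllables in the domain: 1, 5. The leftmost is syllable 1 (lup).
  → primary stress on syllable 1.
Suffixed `lup.ma.ku.pi.pa:l.do.mu:` (7 syllables):
  The final syllable (7, mu:) is extrametrical; the stress domain is syllables 1–6.
  Weights: 1 lup H, 2 ma L, 3 ku L, 4 pi L, 5 pa:l H, 6 do L.
  Heavy syllables in the domain: 1, 5. The leftmost is syllable 1 (lup).
  → primary stress on syllable 1.

no: stays on 1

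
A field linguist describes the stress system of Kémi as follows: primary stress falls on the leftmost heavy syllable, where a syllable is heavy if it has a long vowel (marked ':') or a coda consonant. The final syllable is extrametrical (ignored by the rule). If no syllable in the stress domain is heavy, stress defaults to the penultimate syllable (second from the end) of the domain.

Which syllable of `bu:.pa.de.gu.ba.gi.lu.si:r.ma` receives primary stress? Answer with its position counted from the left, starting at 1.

1

The final syllable (9, ma) is extrametrical; the stress domain is syllables 1–8.
Weights: 1 bu: H, 2 pa L, 3 de L, 4 gu L, 5 ba L, 6 gi L, 7 lu L, 8 si:r H.
Heavy syllables in the domain: 1, 8. The leftmost is syllable 1 (bu:).
Primary stress: syllable 1 → ˈbu:.pa.de.gu.ba.gi.lu.si:r.ma.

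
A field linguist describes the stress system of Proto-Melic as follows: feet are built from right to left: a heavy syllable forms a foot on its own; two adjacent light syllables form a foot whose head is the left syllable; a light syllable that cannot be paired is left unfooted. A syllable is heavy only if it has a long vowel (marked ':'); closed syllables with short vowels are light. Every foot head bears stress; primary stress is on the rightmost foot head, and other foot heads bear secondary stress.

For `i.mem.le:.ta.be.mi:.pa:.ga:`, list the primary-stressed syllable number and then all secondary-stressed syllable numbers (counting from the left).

Weights: 1 i L, 2 mem L, 3 le: H, 4 ta L, 5 be L, 6 mi: H, 7 pa: H, 8 ga: H.
Parse right to left (heavy = foot alone; LL = one foot; stranded L unfooted): (ˈi.mem) (ˈle:) (ˈta.be) (ˈmi:) (ˈpa:) (ˈga:).
Foot heads: 1, 3, 4, 6, 7, 8.
Primary stress on the rightmost head = syllable 8.
Secondary stress on 1, 3, 4, 6, 7: ˌi.mem.ˌle:.ˌta.be.ˌmi:.ˌpa:.ˈga:.

primary 8, secondary 1, 3, 4, 6, 7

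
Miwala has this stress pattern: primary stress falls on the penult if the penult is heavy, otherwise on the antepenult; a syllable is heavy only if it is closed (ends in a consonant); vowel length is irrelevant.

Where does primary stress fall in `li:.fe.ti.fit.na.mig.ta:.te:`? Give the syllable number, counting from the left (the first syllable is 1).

6

Weights: 6 mig H, 7 ta: L, 8 te: L.
The penult (syllable 7, ta:) is light, so stress falls on the antepenult (syllable 6, mig).
Primary stress: syllable 6 → li:.fe.ti.fit.na.ˈmig.ta:.te:.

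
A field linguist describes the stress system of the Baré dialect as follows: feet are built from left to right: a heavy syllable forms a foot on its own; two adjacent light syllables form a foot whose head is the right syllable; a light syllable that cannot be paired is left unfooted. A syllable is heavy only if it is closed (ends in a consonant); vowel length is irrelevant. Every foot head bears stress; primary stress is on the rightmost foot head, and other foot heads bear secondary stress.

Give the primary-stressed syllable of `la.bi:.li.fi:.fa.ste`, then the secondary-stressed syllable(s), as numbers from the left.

primary 6, secondary 2, 4

Weights: 1 la L, 2 bi: L, 3 li L, 4 fi: L, 5 fa L, 6 ste L.
Parse left to right (heavy = foot alone; LL = one foot; stranded L unfooted): (la.ˈbi:) (li.ˈfi:) (fa.ˈste).
Foot heads: 2, 4, 6.
Primary stress on the rightmost head = syllable 6.
Secondary stress on 2, 4: la.ˌbi:.li.ˌfi:.fa.ˈste.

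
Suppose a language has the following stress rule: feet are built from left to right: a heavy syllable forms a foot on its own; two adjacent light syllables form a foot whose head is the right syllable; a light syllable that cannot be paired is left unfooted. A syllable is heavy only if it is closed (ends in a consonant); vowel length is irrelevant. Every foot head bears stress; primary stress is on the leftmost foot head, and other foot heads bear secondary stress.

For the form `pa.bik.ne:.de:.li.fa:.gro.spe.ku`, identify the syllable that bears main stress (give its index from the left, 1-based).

2

Weights: 1 pa L, 2 bik H, 3 ne: L, 4 de: L, 5 li L, 6 fa: L, 7 gro L, 8 spe L, 9 ku L.
Parse left to right (heavy = foot alone; LL = one foot; stranded L unfooted): pa (ˈbik) (ne:.ˈde:) (li.ˈfa:) (gro.ˈspe) ku.
Foot heads: 2, 4, 6, 8.
Primary stress on the leftmost head = syllable 2.
Primary stress: syllable 2 → pa.ˈbik.ne:.de:.li.fa:.gro.spe.ku.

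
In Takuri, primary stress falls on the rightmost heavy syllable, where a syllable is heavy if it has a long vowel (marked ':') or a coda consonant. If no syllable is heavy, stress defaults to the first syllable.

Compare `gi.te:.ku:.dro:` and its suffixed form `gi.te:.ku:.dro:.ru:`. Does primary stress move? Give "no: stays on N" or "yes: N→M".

Base `gi.te:.ku:.dro:` (4 syllables):
  Weights: 1 gi L, 2 te: H, 3 ku: H, 4 dro: H.
  Heavy syllables in the domain: 2, 3, 4. The rightmost is syllable 4 (dro:).
  → primary stress on syllable 4.
Suffixed `gi.te:.ku:.dro:.ru:` (5 syllables):
  Weights: 1 gi L, 2 te: H, 3 ku: H, 4 dro: H, 5 ru: H.
  Heavy syllables in the domain: 2, 3, 4, 5. The rightmost is syllable 5 (ru:).
  → primary stress on syllable 5.

yes: 4→5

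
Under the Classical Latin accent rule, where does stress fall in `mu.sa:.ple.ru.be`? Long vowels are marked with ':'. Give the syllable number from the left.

3

Classical Latin: stress the penult if heavy (long vowel or closed), else the antepenult.
Weights: 3 ple L, 4 ru L, 5 be L.
The penult (syllable 4, ru) is light, so stress falls on the antepenult (syllable 3, ple).
Stress on syllable 3: mu.sa:.ˈple.ru.be.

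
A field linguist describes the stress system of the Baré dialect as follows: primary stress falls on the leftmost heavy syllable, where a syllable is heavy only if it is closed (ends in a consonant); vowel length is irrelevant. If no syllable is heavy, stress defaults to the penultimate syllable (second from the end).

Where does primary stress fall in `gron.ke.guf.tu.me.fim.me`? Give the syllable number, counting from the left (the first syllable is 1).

Weights: 1 gron H, 2 ke L, 3 guf H, 4 tu L, 5 me L, 6 fim H, 7 me L.
Heavy syllables in the domain: 1, 3, 6. The leftmost is syllable 1 (gron).
Primary stress: syllable 1 → ˈgron.ke.guf.tu.me.fim.me.

1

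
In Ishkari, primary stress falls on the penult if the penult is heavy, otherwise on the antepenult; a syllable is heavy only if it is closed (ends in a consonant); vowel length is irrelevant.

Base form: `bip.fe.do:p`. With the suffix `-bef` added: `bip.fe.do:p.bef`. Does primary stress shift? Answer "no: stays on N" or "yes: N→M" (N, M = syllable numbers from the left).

Base `bip.fe.do:p` (3 syllables):
  Weights: 1 bip H, 2 fe L, 3 do:p H.
  The penult (syllable 2, fe) is light, so stress falls on the antepenult (syllable 1, bip).
  → primary stress on syllable 1.
Suffixed `bip.fe.do:p.bef` (4 syllables):
  Weights: 2 fe L, 3 do:p H, 4 bef H.
  The penult (syllable 3, do:p) is heavy, so it takes stress.
  → primary stress on syllable 3.

yes: 1→3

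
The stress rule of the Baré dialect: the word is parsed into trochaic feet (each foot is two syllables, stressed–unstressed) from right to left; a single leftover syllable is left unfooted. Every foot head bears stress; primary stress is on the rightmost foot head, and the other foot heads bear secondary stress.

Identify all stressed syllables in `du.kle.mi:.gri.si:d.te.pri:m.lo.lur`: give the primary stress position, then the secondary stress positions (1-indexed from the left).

primary 8, secondary 2, 4, 6

Parse right to left into trochaic (ˈσσ) feet: du (ˈkle.mi:) (ˈgri.si:d) (ˈte.pri:m) (ˈlo.lur). Syllable 1 is left unfooted.
Foot heads (stressed positions): 2, 4, 6, 8.
End Rule Rightmost: primary stress on the rightmost head = syllable 8.
Secondary stress on 2, 4, 6: du.ˌkle.mi:.ˌgri.si:d.ˌte.pri:m.ˈlo.lur.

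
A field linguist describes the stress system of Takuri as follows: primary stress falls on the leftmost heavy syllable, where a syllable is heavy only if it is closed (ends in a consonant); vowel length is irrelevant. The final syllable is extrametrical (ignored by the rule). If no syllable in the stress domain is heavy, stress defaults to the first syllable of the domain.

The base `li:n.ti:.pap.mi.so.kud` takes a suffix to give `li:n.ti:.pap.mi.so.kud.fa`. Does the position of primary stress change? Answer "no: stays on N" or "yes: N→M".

no: stays on 1

Base `li:n.ti:.pap.mi.so.kud` (6 syllables):
  The final syllable (6, kud) is extrametrical; the stress domain is syllables 1–5.
  Weights: 1 li:n H, 2 ti: L, 3 pap H, 4 mi L, 5 so L.
  Heavy syllables in the domain: 1, 3. The leftmost is syllable 1 (li:n).
  → primary stress on syllable 1.
Suffixed `li:n.ti:.pap.mi.so.kud.fa` (7 syllables):
  The final syllable (7, fa) is extrametrical; the stress domain is syllables 1–6.
  Weights: 1 li:n H, 2 ti: L, 3 pap H, 4 mi L, 5 so L, 6 kud H.
  Heavy syllables in the domain: 1, 3, 6. The leftmost is syllable 1 (li:n).
  → primary stress on syllable 1.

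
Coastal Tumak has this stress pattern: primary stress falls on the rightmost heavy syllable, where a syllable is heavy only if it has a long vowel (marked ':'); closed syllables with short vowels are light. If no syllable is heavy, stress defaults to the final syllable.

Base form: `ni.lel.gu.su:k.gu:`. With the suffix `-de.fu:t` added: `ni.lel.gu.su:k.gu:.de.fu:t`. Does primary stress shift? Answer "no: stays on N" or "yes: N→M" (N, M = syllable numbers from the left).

yes: 5→7

Base `ni.lel.gu.su:k.gu:` (5 syllables):
  Weights: 1 ni L, 2 lel L, 3 gu L, 4 su:k H, 5 gu: H.
  Heavy syllables in the domain: 4, 5. The rightmost is syllable 5 (gu:).
  → primary stress on syllable 5.
Suffixed `ni.lel.gu.su:k.gu:.de.fu:t` (7 syllables):
  Weights: 1 ni L, 2 lel L, 3 gu L, 4 su:k H, 5 gu: H, 6 de L, 7 fu:t H.
  Heavy syllables in the domain: 4, 5, 7. The rightmost is syllable 7 (fu:t).
  → primary stress on syllable 7.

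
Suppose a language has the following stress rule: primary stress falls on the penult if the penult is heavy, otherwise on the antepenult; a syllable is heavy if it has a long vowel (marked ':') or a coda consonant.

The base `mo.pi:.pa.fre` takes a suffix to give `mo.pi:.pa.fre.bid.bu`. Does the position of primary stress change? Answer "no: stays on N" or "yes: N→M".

Base `mo.pi:.pa.fre` (4 syllables):
  Weights: 2 pi: H, 3 pa L, 4 fre L.
  The penult (syllable 3, pa) is light, so stress falls on the antepenult (syllable 2, pi:).
  → primary stress on syllable 2.
Suffixed `mo.pi:.pa.fre.bid.bu` (6 syllables):
  Weights: 4 fre L, 5 bid H, 6 bu L.
  The penult (syllable 5, bid) is heavy, so it takes stress.
  → primary stress on syllable 5.

yes: 2→5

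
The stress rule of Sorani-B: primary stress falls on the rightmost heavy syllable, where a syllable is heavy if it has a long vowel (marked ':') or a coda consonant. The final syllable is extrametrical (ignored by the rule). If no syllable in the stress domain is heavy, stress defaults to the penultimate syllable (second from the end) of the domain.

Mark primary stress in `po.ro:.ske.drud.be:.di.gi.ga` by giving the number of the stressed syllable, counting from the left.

5

The final syllable (8, ga) is extrametrical; the stress domain is syllables 1–7.
Weights: 1 po L, 2 ro: H, 3 ske L, 4 drud H, 5 be: H, 6 di L, 7 gi L.
Heavy syllables in the domain: 2, 4, 5. The rightmost is syllable 5 (be:).
Primary stress: syllable 5 → po.ro:.ske.drud.ˈbe:.di.gi.ga.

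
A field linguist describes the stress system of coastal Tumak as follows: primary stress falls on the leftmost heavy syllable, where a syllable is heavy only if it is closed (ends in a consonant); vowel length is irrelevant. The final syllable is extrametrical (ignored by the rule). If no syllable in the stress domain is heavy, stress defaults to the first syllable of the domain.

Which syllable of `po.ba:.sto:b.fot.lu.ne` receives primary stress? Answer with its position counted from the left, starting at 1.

The final syllable (6, ne) is extrametrical; the stress domain is syllables 1–5.
Weights: 1 po L, 2 ba: L, 3 sto:b H, 4 fot H, 5 lu L.
Heavy syllables in the domain: 3, 4. The leftmost is syllable 3 (sto:b).
Primary stress: syllable 3 → po.ba:.ˈsto:b.fot.lu.ne.

3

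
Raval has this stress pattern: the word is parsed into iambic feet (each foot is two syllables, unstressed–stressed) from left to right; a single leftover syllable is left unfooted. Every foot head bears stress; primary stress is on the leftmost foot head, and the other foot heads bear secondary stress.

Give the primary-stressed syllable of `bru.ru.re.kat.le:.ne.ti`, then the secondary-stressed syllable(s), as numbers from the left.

Parse left to right into iambic (σˈσ) feet: (bru.ˈru) (re.ˈkat) (le:.ˈne) ti. Syllable 7 is left unfooted.
Foot heads (stressed positions): 2, 4, 6.
End Rule Leftmost: primary stress on the leftmost head = syllable 2.
Secondary stress on 4, 6: bru.ˈru.re.ˌkat.le:.ˌne.ti.

primary 2, secondary 4, 6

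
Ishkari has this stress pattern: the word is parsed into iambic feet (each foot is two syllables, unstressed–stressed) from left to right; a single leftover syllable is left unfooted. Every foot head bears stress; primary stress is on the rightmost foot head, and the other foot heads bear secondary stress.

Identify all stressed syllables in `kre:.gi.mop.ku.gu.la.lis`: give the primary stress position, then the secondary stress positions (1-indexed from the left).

primary 6, secondary 2, 4

Parse left to right into iambic (σˈσ) feet: (kre:.ˈgi) (mop.ˈku) (gu.ˈla) lis. Syllable 7 is left unfooted.
Foot heads (stressed positions): 2, 4, 6.
End Rule Rightmost: primary stress on the rightmost head = syllable 6.
Secondary stress on 2, 4: kre:.ˌgi.mop.ˌku.gu.ˈla.lis.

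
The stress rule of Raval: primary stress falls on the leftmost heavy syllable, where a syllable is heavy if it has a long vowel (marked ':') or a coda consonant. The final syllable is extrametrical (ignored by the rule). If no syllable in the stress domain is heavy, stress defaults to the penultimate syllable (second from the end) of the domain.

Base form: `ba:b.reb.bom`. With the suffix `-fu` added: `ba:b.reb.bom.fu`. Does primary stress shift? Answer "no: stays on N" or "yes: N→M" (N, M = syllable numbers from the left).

no: stays on 1

Base `ba:b.reb.bom` (3 syllables):
  The final syllable (3, bom) is extrametrical; the stress domain is syllables 1–2.
  Weights: 1 ba:b H, 2 reb H.
  Heavy syllables in the domain: 1, 2. The leftmost is syllable 1 (ba:b).
  → primary stress on syllable 1.
Suffixed `ba:b.reb.bom.fu` (4 syllables):
  The final syllable (4, fu) is extrametrical; the stress domain is syllables 1–3.
  Weights: 1 ba:b H, 2 reb H, 3 bom H.
  Heavy syllables in the domain: 1, 2, 3. The leftmost is syllable 1 (ba:b).
  → primary stress on syllable 1.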